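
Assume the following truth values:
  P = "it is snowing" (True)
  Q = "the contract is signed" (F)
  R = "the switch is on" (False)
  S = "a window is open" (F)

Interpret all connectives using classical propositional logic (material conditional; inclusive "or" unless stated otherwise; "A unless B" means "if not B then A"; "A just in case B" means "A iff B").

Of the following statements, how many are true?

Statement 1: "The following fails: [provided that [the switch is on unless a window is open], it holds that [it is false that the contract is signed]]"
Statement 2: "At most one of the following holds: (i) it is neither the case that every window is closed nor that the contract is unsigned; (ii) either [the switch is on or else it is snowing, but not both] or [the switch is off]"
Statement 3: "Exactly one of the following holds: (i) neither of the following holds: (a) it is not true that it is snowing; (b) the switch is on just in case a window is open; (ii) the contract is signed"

1

Statement 1: In symbols: ~((R | S) -> ~Q)

R | S = F | F = F
~Q = ~F = T
(R | S) -> ~Q = F -> T = T
~((R | S) -> ~Q) = ~T = F
So Statement 1 is false.

Statement 2: Formalization: (~S nor ~Q) nand ((R xor P) | ~R)

~S = ~F = T
~Q = ~F = T
~S nor ~Q = T nor T = F
R xor P = F xor T = T
~R = ~F = T
(R xor P) | ~R = T | T = T
(~S nor ~Q) nand ((R xor P) | ~R) = F nand T = T
So Statement 2 is true.

Statement 3: In symbols: (~P nor (R <-> S)) xor Q

~P = ~T = F
R <-> S = F <-> F = T
~P nor (R <-> S) = F nor T = F
(~P nor (R <-> S)) xor Q = F xor F = F
Hence Statement 3 is false.

1 of the 3 statements is true (Statement 2).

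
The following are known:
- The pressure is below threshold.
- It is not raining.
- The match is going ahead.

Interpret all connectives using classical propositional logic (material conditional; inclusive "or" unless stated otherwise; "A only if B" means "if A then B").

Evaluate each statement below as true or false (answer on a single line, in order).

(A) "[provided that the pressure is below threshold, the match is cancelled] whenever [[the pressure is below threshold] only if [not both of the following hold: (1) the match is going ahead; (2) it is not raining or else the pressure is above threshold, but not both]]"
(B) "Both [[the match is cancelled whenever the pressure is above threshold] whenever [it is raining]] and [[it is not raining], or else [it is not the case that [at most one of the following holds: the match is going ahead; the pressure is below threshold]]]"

(A) True, (B) True

Let H = "the pressure is above threshold" (F), W = "the match is cancelled" (F), U = "it is raining" (F).

(A): In symbols: (¬H → (¬W ↑ (¬U ⊕ H))) → (¬H → W)

¬H = ¬F = T
¬W = ¬F = T
¬U = ¬F = T
¬U ⊕ H = T ⊕ F = T
¬W ↑ (¬U ⊕ H) = T ↑ T = F
¬H → (¬W ↑ (¬U ⊕ H)) = T → F = F
¬H = ¬F = T
¬H → W = T → F = F
(¬H → (¬W ↑ (¬U ⊕ H))) → (¬H → W) = F → F = T
Hence (A) is true.

(B): Formalization: (U → (H → W)) ∧ (¬U ∨ ¬(¬W ↑ ¬H))

H → W = F → F = T
U → (H → W) = F → T = T
¬U = ¬F = T
¬W = ¬F = T
¬H = ¬F = T
¬W ↑ ¬H = T ↑ T = F
¬(¬W ↑ ¬H) = ¬F = T
¬U ∨ ¬(¬W ↑ ¬H) = T ∨ T = T
(U → (H → W)) ∧ (¬U ∨ ¬(¬W ↑ ¬H)) = T ∧ T = T
Hence (B) is true.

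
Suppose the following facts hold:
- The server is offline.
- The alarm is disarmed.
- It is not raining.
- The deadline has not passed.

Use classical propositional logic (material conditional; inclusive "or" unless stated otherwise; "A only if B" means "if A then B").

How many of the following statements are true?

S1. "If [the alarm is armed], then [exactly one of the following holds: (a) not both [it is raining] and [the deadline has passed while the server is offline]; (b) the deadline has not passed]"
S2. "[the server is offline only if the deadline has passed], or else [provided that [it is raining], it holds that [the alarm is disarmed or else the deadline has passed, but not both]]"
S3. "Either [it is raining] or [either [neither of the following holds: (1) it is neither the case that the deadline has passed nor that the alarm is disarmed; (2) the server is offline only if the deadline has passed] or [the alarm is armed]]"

3

Let G = "the alarm is armed" (F), S = "it is raining" (F), L = "the deadline has passed" (F), P = "the server is online" (F).

S1: This is G -> ((S nand (L & ~P)) xor ~L).

~P = ~F = T
L & ~P = F & T = F
S nand (L & ~P) = F nand F = T
~L = ~F = T
(S nand (L & ~P)) xor ~L = T xor T = F
G -> ((S nand (L & ~P)) xor ~L) = F -> F = T
So S1 is true.

S2: Parsed as (~P -> L) | (S -> (~G xor L))

~P = ~F = T
~P -> L = T -> F = F
~G = ~F = T
~G xor L = T xor F = T
S -> (~G xor L) = F -> T = T
(~P -> L) | (S -> (~G xor L)) = F | T = T
So S2 is true.

S3: In symbols: S | (((L nor ~G) nor (~P -> L)) | G)

~G = ~F = T
L nor ~G = F nor T = F
~P = ~F = T
~P -> L = T -> F = F
(L nor ~G) nor (~P -> L) = F nor F = T
((L nor ~G) nor (~P -> L)) | G = T | F = T
S | (((L nor ~G) nor (~P -> L)) | G) = F | T = T
Hence S3 is true.

3 of the 3 statements are true.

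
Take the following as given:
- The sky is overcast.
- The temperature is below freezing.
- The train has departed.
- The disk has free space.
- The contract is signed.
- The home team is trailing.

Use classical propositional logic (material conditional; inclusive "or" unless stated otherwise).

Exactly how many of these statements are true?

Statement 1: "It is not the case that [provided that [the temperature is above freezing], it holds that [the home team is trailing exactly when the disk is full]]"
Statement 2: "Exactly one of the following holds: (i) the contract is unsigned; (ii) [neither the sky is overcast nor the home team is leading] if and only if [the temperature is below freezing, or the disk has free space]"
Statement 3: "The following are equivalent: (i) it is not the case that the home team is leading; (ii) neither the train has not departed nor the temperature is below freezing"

Let V = "the temperature is below freezing" (True), N = "the home team is leading" (False), L = "the disk is full" (False), R = "the contract is signed" (True), G = "the sky is overcast" (True), M = "the train has departed" (True).

Statement 1: Formalization: not (not V -> (not N iff L))

not V = not True = False
not N = not False = True
not N iff L = True iff False = False
not V -> (not N iff L) = False -> False = True
not (not V -> (not N iff L)) = not True = False
Hence Statement 1 is false.

Statement 2: This is not R xor ((G nor N) iff (V or not L)).

not R = not True = False
G nor N = True nor False = False
not L = not False = True
V or not L = True or True = True
(G nor N) iff (V or not L) = False iff True = False
not R xor ((G nor N) iff (V or not L)) = False xor False = False
Thus Statement 2 is false.

Statement 3: Formalization: not N iff (not M nor V)

not N = not False = True
not M = not True = False
not M nor V = False nor True = False
not N iff (not M nor V) = True iff False = False
Thus Statement 3 is false.

True statements: 0 (none).

0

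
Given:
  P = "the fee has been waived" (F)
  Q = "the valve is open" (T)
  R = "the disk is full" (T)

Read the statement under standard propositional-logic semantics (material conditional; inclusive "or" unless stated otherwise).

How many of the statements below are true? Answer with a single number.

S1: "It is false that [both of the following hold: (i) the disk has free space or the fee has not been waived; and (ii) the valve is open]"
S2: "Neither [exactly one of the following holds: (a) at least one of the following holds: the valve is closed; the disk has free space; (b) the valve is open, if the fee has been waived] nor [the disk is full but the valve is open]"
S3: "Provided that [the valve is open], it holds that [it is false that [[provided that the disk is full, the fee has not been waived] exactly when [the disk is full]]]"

0

S1: This is ¬((¬R ∨ ¬P) ∧ Q).

¬R = ¬T = F
¬P = ¬F = T
¬R ∨ ¬P = F ∨ T = T
(¬R ∨ ¬P) ∧ Q = T ∧ T = T
¬((¬R ∨ ¬P) ∧ Q) = ¬T = F
So S1 is false.

S2: Formalization: ((¬Q ∨ ¬R) ⊕ (P → Q)) ↓ (R ∧ Q)

¬Q = ¬T = F
¬R = ¬T = F
¬Q ∨ ¬R = F ∨ F = F
P → Q = F → T = T
(¬Q ∨ ¬R) ⊕ (P → Q) = F ⊕ T = T
R ∧ Q = T ∧ T = T
((¬Q ∨ ¬R) ⊕ (P → Q)) ↓ (R ∧ Q) = T ↓ T = F
Hence S2 is false.

S3: Formalization: Q → ¬((R → ¬P) ↔ R)

¬P = ¬F = T
R → ¬P = T → T = T
(R → ¬P) ↔ R = T ↔ T = T
¬((R → ¬P) ↔ R) = ¬T = F
Q → ¬((R → ¬P) ↔ R) = T → F = F
So S3 is false.

True statements: 0 (none).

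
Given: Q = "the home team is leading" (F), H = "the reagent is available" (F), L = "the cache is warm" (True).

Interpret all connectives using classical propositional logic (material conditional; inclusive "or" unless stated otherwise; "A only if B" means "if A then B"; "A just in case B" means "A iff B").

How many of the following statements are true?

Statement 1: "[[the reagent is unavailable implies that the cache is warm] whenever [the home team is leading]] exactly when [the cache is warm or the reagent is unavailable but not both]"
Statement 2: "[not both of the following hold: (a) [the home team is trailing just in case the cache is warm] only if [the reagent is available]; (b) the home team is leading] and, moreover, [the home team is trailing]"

Statement 1: Formalization: (Q -> (not H -> L)) iff (L xor not H)

not H = not False = True
not H -> L = True -> True = True
Q -> (not H -> L) = False -> True = True
not H = not False = True
L xor not H = True xor True = False
(Q -> (not H -> L)) iff (L xor not H) = True iff False = False
Hence Statement 1 is false.

Statement 2: In symbols: (((not Q iff L) -> H) nand Q) and not Q

not Q = not False = True
not Q iff L = True iff True = True
(not Q iff L) -> H = True -> False = False
((not Q iff L) -> H) nand Q = False nand False = True
not Q = not False = True
(((not Q iff L) -> H) nand Q) and not Q = True and True = True
Hence Statement 2 is true.

True statements: 1 (Statement 2).

1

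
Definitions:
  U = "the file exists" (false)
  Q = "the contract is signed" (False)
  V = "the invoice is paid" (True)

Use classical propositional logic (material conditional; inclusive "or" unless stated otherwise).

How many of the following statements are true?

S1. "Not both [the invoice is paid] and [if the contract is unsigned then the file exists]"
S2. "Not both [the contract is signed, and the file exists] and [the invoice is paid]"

2

S1: This is V nand (~Q -> U).

~Q = ~F = T
~Q -> U = T -> F = F
V nand (~Q -> U) = T nand F = T
So S1 is true.

S2: This is (Q & U) nand V.

Q & U = F & F = F
(Q & U) nand V = F nand T = T
So S2 is true.

Count: 2.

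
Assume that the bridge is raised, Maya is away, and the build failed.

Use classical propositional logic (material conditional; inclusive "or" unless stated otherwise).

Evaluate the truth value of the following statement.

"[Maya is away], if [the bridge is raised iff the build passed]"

Let V = "the bridge is raised" (T), M = "the build passed" (F), W = "Maya is at home" (F).
This is (V <-> M) -> ~W.

V <-> M = T <-> F = F
~W = ~F = T
(V <-> M) -> ~W = F -> T = T

True.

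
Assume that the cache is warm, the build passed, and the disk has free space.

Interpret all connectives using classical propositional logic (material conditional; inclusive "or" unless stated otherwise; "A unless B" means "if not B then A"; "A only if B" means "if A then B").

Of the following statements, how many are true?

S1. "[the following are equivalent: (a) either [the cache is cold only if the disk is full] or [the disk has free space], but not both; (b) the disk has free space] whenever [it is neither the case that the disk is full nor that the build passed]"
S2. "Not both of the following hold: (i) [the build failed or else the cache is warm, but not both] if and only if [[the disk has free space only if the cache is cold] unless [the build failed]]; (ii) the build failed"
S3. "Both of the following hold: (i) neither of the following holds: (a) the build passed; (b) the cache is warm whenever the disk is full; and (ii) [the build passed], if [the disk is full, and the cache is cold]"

Let N = "the disk is full" (F), V = "the build passed" (T), U = "the cache is warm" (T).

S1: Parsed as (N nor V) -> (((~U -> N) xor ~N) <-> ~N)

N nor V = F nor T = F
~U = ~T = F
~U -> N = F -> F = T
~N = ~F = T
(~U -> N) xor ~N = T xor T = F
~N = ~F = T
((~U -> N) xor ~N) <-> ~N = F <-> T = F
(N nor V) -> (((~U -> N) xor ~N) <-> ~N) = F -> F = T
Hence S1 is true.

S2: Parsed as ((~V xor U) <-> ((~N -> ~U) | ~V)) nand ~V

~V = ~T = F
~V xor U = F xor T = T
~N = ~F = T
~U = ~T = F
~N -> ~U = T -> F = F
~V = ~T = F
(~N -> ~U) | ~V = F | F = F
(~V xor U) <-> ((~N -> ~U) | ~V) = T <-> F = F
~V = ~T = F
((~V xor U) <-> ((~N -> ~U) | ~V)) nand ~V = F nand F = T
Thus S2 is true.

S3: Parsed as (V nor (N -> U)) & ((N & ~U) -> V)

N -> U = F -> T = T
V nor (N -> U) = T nor T = F
~U = ~T = F
N & ~U = F & F = F
(N & ~U) -> V = F -> T = T
(V nor (N -> U)) & ((N & ~U) -> V) = F & T = F
Thus S3 is false.

2 of the 3 statements are true (S1, S2).

2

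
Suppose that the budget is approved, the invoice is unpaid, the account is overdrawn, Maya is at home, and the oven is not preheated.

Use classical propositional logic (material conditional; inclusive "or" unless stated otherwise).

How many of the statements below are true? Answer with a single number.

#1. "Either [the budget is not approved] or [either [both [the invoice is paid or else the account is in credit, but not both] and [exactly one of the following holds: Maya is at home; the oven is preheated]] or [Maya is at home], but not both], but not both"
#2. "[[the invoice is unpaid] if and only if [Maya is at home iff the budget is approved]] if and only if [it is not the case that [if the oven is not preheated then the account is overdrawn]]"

1

Let V = "the budget is approved" (T), L = "the invoice is paid" (F), Q = "the account is overdrawn" (T), P = "Maya is at home" (T), K = "the oven is preheated" (F).

#1: In symbols: ¬V ⊕ (((L ⊕ ¬Q) ∧ (P ⊕ K)) ⊕ P)

¬V = ¬T = F
¬Q = ¬T = F
L ⊕ ¬Q = F ⊕ F = F
P ⊕ K = T ⊕ F = T
(L ⊕ ¬Q) ∧ (P ⊕ K) = F ∧ T = F
((L ⊕ ¬Q) ∧ (P ⊕ K)) ⊕ P = F ⊕ T = T
¬V ⊕ (((L ⊕ ¬Q) ∧ (P ⊕ K)) ⊕ P) = F ⊕ T = T
Hence #1 is true.

#2: Parsed as (¬L ↔ (P ↔ V)) ↔ ¬(¬K → Q)

¬L = ¬F = T
P ↔ V = T ↔ T = T
¬L ↔ (P ↔ V) = T ↔ T = T
¬K = ¬F = T
¬K → Q = T → T = T
¬(¬K → Q) = ¬T = F
(¬L ↔ (P ↔ V)) ↔ ¬(¬K → Q) = T ↔ F = F
Thus #2 is false.

Count: 1.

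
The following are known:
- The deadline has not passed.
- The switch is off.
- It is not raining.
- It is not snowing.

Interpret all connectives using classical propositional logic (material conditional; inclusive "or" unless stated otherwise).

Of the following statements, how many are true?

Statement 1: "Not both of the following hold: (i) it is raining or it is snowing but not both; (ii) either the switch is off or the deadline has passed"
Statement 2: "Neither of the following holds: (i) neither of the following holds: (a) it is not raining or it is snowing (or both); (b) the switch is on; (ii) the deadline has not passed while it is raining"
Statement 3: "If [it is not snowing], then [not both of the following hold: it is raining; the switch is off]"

Let R = "it is raining" (F), S = "it is snowing" (F), Q = "the switch is on" (F), P = "the deadline has passed" (F).

Statement 1: Parsed as (R xor S) nand (~Q | P)

R xor S = F xor F = F
~Q = ~F = T
~Q | P = T | F = T
(R xor S) nand (~Q | P) = F nand T = T
Thus Statement 1 is true.

Statement 2: This is ((~R | S) nor Q) nor (~P & R).

~R = ~F = T
~R | S = T | F = T
(~R | S) nor Q = T nor F = F
~P = ~F = T
~P & R = T & F = F
((~R | S) nor Q) nor (~P & R) = F nor F = T
So Statement 2 is true.

Statement 3: This is ~S -> (R nand ~Q).

~S = ~F = T
~Q = ~F = T
R nand ~Q = F nand T = T
~S -> (R nand ~Q) = T -> T = T
So Statement 3 is true.

3 of the 3 statements are true.

3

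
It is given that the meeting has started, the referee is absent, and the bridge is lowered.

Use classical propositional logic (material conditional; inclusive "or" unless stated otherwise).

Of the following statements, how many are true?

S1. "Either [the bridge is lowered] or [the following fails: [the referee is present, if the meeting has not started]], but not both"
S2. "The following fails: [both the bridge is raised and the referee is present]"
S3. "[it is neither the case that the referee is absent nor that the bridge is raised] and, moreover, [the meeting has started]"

2

Let G = "the bridge is raised" (False), N = "the meeting has started" (True), U = "the referee is present" (False).

S1: This is not G xor not (not N -> U).

not G = not False = True
not N = not True = False
not N -> U = False -> False = True
not (not N -> U) = not True = False
not G xor not (not N -> U) = True xor False = True
Thus S1 is true.

S2: In symbols: not (G and U)

G and U = False and False = False
not (G and U) = not False = True
So S2 is true.

S3: Parsed as (not U nor G) and N

not U = not False = True
not U nor G = True nor False = False
(not U nor G) and N = False and True = False
So S3 is false.

Count: 2.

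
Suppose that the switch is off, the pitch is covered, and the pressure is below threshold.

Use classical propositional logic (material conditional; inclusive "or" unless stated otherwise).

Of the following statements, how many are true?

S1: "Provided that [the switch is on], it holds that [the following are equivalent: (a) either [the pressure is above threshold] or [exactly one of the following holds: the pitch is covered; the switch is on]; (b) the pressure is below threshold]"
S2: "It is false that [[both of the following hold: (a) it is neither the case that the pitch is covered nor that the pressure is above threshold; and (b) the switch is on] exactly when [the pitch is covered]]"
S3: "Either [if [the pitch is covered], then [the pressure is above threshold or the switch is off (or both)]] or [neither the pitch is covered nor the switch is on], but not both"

3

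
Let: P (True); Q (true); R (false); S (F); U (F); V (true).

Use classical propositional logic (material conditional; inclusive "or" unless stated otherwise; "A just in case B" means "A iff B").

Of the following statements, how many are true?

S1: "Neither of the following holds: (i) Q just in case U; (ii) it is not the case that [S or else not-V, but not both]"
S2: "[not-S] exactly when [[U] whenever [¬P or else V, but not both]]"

S1: In symbols: (Q iff U) nor not (S xor not V)

Q iff U = True iff False = False
not V = not True = False
S xor not V = False xor False = False
not (S xor not V) = not False = True
(Q iff U) nor not (S xor not V) = False nor True = False
Hence S1 is false.

S2: This is not S iff ((not P xor V) -> U).

not S = not False = True
not P = not True = False
not P xor V = False xor True = True
(not P xor V) -> U = True -> False = False
not S iff ((not P xor V) -> U) = True iff False = False
Thus S2 is false.

0 of the 2 statements are true (none).

0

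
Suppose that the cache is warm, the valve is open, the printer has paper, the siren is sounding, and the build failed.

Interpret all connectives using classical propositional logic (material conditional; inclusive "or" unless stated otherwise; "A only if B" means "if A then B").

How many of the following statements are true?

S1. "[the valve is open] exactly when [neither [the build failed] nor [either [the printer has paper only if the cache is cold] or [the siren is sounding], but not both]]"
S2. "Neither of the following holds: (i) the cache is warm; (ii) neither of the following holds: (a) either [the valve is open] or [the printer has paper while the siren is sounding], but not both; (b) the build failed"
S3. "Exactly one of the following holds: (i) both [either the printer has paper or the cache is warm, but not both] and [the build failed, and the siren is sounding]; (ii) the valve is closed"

Let P = "the valve is open" (True), M = "the build passed" (False), G = "the printer has paper" (True), R = "the cache is warm" (True), S = "the siren is sounding" (True).

S1: This is P iff (not M nor ((G -> not R) xor S)).

not M = not False = True
not R = not True = False
G -> not R = True -> False = False
(G -> not R) xor S = False xor True = True
not M nor ((G -> not R) xor S) = True nor True = False
P iff (not M nor ((G -> not R) xor S)) = True iff False = False
Thus S1 is false.

S2: Formalization: R nor ((P xor (G and S)) nor not M)

G and S = True and True = True
P xor (G and S) = True xor True = False
not M = not False = True
(P xor (G and S)) nor not M = False nor True = False
R nor ((P xor (G and S)) nor not M) = True nor False = False
So S2 is false.

S3: Parsed as ((G xor R) and (not M and S)) xor not P

G xor R = True xor True = False
not M = not False = True
not M and S = True and True = True
(G xor R) and (not M and S) = False and True = False
not P = not True = False
((G xor R) and (not M and S)) xor not P = False xor False = False
Hence S3 is false.

True statements: 0 (none).

0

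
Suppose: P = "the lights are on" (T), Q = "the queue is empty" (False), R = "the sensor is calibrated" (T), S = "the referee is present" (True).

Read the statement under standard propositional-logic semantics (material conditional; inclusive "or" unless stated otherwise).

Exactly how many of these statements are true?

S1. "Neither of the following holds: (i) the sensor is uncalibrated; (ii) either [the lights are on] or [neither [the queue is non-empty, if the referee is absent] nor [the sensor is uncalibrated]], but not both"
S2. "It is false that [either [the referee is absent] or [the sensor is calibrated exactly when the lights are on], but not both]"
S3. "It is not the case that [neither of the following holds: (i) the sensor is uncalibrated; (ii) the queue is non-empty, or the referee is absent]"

1

S1: In symbols: ~R nor (P xor ((~S -> ~Q) nor ~R))

~R = ~T = F
~S = ~T = F
~Q = ~F = T
~S -> ~Q = F -> T = T
~R = ~T = F
(~S -> ~Q) nor ~R = T nor F = F
P xor ((~S -> ~Q) nor ~R) = T xor F = T
~R nor (P xor ((~S -> ~Q) nor ~R)) = F nor T = F
Hence S1 is false.

S2: This is ~(~S xor (R <-> P)).

~S = ~T = F
R <-> P = T <-> T = T
~S xor (R <-> P) = F xor T = T
~(~S xor (R <-> P)) = ~T = F
Thus S2 is false.

S3: Formalization: ~(~R nor (~Q | ~S))

~R = ~T = F
~Q = ~F = T
~S = ~T = F
~Q | ~S = T | F = T
~R nor (~Q | ~S) = F nor T = F
~(~R nor (~Q | ~S)) = ~F = T
So S3 is true.

Count: 1.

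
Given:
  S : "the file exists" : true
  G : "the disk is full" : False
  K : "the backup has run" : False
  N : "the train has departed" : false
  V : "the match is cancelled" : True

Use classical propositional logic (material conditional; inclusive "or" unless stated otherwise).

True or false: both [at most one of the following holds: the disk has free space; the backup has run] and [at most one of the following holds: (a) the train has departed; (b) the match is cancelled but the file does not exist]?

True.

Formalization: (~G nand K) & (N nand (V & ~S))

~G = ~F = T
~G nand K = T nand F = T
~S = ~T = F
V & ~S = T & F = F
N nand (V & ~S) = F nand F = T
(~G nand K) & (N nand (V & ~S)) = T & T = T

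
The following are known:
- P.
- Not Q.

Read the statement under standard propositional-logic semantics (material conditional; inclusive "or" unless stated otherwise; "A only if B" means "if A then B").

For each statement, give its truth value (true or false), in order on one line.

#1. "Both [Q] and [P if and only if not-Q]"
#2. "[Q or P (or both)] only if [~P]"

#1 False / #2 False

#1: Formalization: Q and (P iff not Q)

not Q = not False = True
P iff not Q = True iff True = True
Q and (P iff not Q) = False and True = False
Thus #1 is false.

#2: In symbols: (Q or P) -> not P

Q or P = False or True = True
not P = not True = False
(Q or P) -> not P = True -> False = False
Thus #2 is false.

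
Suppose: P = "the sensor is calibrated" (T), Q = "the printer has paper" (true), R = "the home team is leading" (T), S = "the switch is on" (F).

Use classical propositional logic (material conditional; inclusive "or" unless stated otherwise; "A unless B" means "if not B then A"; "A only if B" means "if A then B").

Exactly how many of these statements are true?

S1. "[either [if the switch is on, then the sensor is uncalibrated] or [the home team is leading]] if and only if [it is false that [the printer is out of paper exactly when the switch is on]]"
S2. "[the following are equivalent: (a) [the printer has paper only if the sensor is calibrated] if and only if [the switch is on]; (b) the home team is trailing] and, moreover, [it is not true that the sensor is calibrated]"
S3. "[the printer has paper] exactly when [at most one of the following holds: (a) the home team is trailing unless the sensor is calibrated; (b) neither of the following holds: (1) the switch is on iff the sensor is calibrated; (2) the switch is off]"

1

S1: Parsed as ((S -> ~P) | R) <-> ~(~Q <-> S)

~P = ~T = F
S -> ~P = F -> F = T
(S -> ~P) | R = T | T = T
~Q = ~T = F
~Q <-> S = F <-> F = T
~(~Q <-> S) = ~T = F
((S -> ~P) | R) <-> ~(~Q <-> S) = T <-> F = F
Hence S1 is false.

S2: Parsed as (((Q -> P) <-> S) <-> ~R) & ~P

Q -> P = T -> T = T
(Q -> P) <-> S = T <-> F = F
~R = ~T = F
((Q -> P) <-> S) <-> ~R = F <-> F = T
~P = ~T = F
(((Q -> P) <-> S) <-> ~R) & ~P = T & F = F
Hence S2 is false.

S3: This is Q <-> ((~R | P) nand ((S <-> P) nor ~S)).

~R = ~T = F
~R | P = F | T = T
S <-> P = F <-> T = F
~S = ~F = T
(S <-> P) nor ~S = F nor T = F
(~R | P) nand ((S <-> P) nor ~S) = T nand F = T
Q <-> ((~R | P) nand ((S <-> P) nor ~S)) = T <-> T = T
Thus S3 is true.

1 of the 3 statements is true (S3).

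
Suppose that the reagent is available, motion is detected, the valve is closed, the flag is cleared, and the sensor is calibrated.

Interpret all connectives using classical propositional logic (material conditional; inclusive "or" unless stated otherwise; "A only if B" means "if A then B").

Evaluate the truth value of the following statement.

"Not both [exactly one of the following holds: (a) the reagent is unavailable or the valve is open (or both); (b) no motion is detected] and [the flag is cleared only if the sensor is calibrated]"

true

Let P = "the reagent is available" (T), R = "the valve is open" (F), Q = "motion is detected" (T), S = "the flag is set" (F), U = "the sensor is calibrated" (T).
Parsed as ((¬P ∨ R) ⊕ ¬Q) ↑ (¬S → U)

¬P = ¬T = F
¬P ∨ R = F ∨ F = F
¬Q = ¬T = F
(¬P ∨ R) ⊕ ¬Q = F ⊕ F = F
¬S = ¬F = T
¬S → U = T → T = T
((¬P ∨ R) ⊕ ¬Q) ↑ (¬S → U) = F ↑ T = T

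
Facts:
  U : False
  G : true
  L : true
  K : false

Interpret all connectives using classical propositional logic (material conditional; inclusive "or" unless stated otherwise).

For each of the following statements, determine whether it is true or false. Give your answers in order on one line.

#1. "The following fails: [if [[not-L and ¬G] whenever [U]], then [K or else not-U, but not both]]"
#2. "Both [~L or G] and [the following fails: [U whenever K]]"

#1: Formalization: ~((U -> (~L & ~G)) -> (K xor ~U))

~L = ~T = F
~G = ~T = F
~L & ~G = F & F = F
U -> (~L & ~G) = F -> F = T
~U = ~F = T
K xor ~U = F xor T = T
(U -> (~L & ~G)) -> (K xor ~U) = T -> T = T
~((U -> (~L & ~G)) -> (K xor ~U)) = ~T = F
So #1 is false.

#2: This is (~L | G) & ~(K -> U).

~L = ~T = F
~L | G = F | T = T
K -> U = F -> F = T
~(K -> U) = ~T = F
(~L | G) & ~(K -> U) = T & F = F
Thus #2 is false.

#1 False, #2 False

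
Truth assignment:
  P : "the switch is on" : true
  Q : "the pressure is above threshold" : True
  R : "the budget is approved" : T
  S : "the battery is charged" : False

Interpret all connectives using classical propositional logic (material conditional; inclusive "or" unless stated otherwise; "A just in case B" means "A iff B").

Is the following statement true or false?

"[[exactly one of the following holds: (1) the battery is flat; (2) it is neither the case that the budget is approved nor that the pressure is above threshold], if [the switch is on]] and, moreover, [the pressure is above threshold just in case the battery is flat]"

True.

Formalization: (P -> (not S xor (R nor Q))) and (Q iff not S)

not S = not False = True
R nor Q = True nor True = False
not S xor (R nor Q) = True xor False = True
P -> (not S xor (R nor Q)) = True -> True = True
not S = not False = True
Q iff not S = True iff True = True
(P -> (not S xor (R nor Q))) and (Q iff not S) = True and True = True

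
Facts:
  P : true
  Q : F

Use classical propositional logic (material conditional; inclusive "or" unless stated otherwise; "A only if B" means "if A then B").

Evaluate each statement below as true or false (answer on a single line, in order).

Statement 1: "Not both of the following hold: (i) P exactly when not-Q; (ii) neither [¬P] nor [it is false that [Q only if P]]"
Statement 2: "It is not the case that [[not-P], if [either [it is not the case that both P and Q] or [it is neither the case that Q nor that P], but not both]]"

Statement 1: In symbols: (P <-> ~Q) nand (~P nor ~(Q -> P))

~Q = ~F = T
P <-> ~Q = T <-> T = T
~P = ~T = F
Q -> P = F -> T = T
~(Q -> P) = ~T = F
~P nor ~(Q -> P) = F nor F = T
(P <-> ~Q) nand (~P nor ~(Q -> P)) = T nand T = F
Hence Statement 1 is false.

Statement 2: In symbols: ~(((P nand Q) xor (Q nor P)) -> ~P)

P nand Q = T nand F = T
Q nor P = F nor T = F
(P nand Q) xor (Q nor P) = T xor F = T
~P = ~T = F
((P nand Q) xor (Q nor P)) -> ~P = T -> F = F
~(((P nand Q) xor (Q nor P)) -> ~P) = ~F = T
Thus Statement 2 is true.

Statement 1 F; Statement 2 T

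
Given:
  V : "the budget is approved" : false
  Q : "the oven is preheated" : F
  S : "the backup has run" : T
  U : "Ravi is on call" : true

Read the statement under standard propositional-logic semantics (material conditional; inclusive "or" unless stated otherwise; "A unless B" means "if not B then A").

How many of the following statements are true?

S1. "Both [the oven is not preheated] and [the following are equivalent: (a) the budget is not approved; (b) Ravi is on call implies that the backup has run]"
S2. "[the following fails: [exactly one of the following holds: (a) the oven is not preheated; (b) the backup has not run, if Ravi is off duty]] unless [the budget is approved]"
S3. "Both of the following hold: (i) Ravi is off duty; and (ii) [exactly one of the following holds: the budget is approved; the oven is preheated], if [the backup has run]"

S1: This is not Q and (not V iff (U -> S)).

not Q = not False = True
not V = not False = True
U -> S = True -> True = True
not V iff (U -> S) = True iff True = True
not Q and (not V iff (U -> S)) = True and True = True
So S1 is true.

S2: This is not (not Q xor (not U -> not S)) or V.

not Q = not False = True
not U = not True = False
not S = not True = False
not U -> not S = False -> False = True
not Q xor (not U -> not S) = True xor True = False
not (not Q xor (not U -> not S)) = not False = True
not (not Q xor (not U -> not S)) or V = True or False = True
Thus S2 is true.

S3: Parsed as not U and (S -> (V xor Q))

not U = not True = False
V xor Q = False xor False = False
S -> (V xor Q) = True -> False = False
not U and (S -> (V xor Q)) = False and False = False
Thus S3 is false.

2 of the 3 statements are true.

2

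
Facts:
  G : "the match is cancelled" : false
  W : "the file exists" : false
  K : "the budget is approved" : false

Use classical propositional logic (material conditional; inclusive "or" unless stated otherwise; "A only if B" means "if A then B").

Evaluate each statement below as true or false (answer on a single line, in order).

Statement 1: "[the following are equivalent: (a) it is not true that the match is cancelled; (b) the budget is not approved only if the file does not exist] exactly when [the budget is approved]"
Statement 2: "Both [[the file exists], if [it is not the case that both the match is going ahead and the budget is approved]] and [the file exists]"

Statement 1: This is (not G iff (not K -> not W)) iff K.

not G = not False = True
not K = not False = True
not W = not False = True
not K -> not W = True -> True = True
not G iff (not K -> not W) = True iff True = True
(not G iff (not K -> not W)) iff K = True iff False = False
So Statement 1 is false.

Statement 2: In symbols: ((not G nand K) -> W) and W

not G = not False = True
not G nand K = True nand False = True
(not G nand K) -> W = True -> False = False
((not G nand K) -> W) and W = False and False = False
Thus Statement 2 is false.

Statement 1 False; Statement 2 False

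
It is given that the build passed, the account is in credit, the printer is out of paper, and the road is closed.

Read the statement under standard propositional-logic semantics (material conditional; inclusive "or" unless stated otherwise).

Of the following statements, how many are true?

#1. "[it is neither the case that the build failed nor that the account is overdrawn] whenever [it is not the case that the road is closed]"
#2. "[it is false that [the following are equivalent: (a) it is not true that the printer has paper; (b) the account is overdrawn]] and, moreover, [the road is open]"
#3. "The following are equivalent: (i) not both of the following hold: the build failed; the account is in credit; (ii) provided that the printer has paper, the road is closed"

2

Let W = "the road is closed" (T), L = "the build passed" (T), P = "the account is overdrawn" (F), M = "the printer has paper" (F).

#1: Formalization: ¬W → (¬L ↓ P)

¬W = ¬T = F
¬L = ¬T = F
¬L ↓ P = F ↓ F = T
¬W → (¬L ↓ P) = F → T = T
Thus #1 is true.

#2: Parsed as ¬(¬M ↔ P) ∧ ¬W

¬M = ¬F = T
¬M ↔ P = T ↔ F = F
¬(¬M ↔ P) = ¬F = T
¬W = ¬T = F
¬(¬M ↔ P) ∧ ¬W = T ∧ F = F
Hence #2 is false.

#3: Formalization: (¬L ↑ ¬P) ↔ (M → W)

¬L = ¬T = F
¬P = ¬F = T
¬L ↑ ¬P = F ↑ T = T
M → W = F → T = T
(¬L ↑ ¬P) ↔ (M → W) = T ↔ T = T
Hence #3 is true.

2 of the 3 statements are true.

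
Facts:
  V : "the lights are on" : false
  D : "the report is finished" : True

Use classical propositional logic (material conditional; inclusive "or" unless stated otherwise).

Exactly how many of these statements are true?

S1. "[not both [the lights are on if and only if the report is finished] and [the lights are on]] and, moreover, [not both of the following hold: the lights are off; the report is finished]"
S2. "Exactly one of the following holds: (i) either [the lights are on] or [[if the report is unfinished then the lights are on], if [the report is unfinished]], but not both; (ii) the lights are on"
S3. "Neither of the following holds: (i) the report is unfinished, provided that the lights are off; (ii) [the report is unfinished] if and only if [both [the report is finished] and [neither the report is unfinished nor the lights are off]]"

S1: Parsed as ((V iff D) nand V) and (not V nand D)

V iff D = False iff True = False
(V iff D) nand V = False nand False = True
not V = not False = True
not V nand D = True nand True = False
((V iff D) nand V) and (not V nand D) = True and False = False
Thus S1 is false.

S2: In symbols: (V xor (not D -> (not D -> V))) xor V

not D = not True = False
not D = not True = False
not D -> V = False -> False = True
not D -> (not D -> V) = False -> True = True
V xor (not D -> (not D -> V)) = False xor True = True
(V xor (not D -> (not D -> V))) xor V = True xor False = True
Thus S2 is true.

S3: Formalization: (not V -> not D) nor (not D iff (D and (not D nor not V)))

not V = not False = True
not D = not True = False
not V -> not D = True -> False = False
not D = not True = False
not D = not True = False
not V = not False = True
not D nor not V = False nor True = False
D and (not D nor not V) = True and False = False
not D iff (D and (not D nor not V)) = False iff False = True
(not V -> not D) nor (not D iff (D and (not D nor not V))) = False nor True = False
Thus S3 is false.

Count: 1.

1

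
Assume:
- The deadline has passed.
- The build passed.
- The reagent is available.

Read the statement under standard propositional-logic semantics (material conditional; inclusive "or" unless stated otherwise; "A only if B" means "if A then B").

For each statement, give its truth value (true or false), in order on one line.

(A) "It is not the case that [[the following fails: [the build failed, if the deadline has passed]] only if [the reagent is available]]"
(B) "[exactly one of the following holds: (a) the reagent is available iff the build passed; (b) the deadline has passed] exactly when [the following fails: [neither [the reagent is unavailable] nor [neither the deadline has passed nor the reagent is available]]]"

Let P = "the deadline has passed" (True), Q = "the build passed" (True), R = "the reagent is available" (True).

(A): This is not (not (P -> not Q) -> R).

not Q = not True = False
P -> not Q = True -> False = False
not (P -> not Q) = not False = True
not (P -> not Q) -> R = True -> True = True
not (not (P -> not Q) -> R) = not True = False
Thus (A) is false.

(B): In symbols: ((R iff Q) xor P) iff not (not R nor (P nor R))

R iff Q = True iff True = True
(R iff Q) xor P = True xor True = False
not R = not True = False
P nor R = True nor True = False
not R nor (P nor R) = False nor False = True
not (not R nor (P nor R)) = not True = False
((R iff Q) xor P) iff not (not R nor (P nor R)) = False iff False = True
Hence (B) is true.

(A) F / (B) T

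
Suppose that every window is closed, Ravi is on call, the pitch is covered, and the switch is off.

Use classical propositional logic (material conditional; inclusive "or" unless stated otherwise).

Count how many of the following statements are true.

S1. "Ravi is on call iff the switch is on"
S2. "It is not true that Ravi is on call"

0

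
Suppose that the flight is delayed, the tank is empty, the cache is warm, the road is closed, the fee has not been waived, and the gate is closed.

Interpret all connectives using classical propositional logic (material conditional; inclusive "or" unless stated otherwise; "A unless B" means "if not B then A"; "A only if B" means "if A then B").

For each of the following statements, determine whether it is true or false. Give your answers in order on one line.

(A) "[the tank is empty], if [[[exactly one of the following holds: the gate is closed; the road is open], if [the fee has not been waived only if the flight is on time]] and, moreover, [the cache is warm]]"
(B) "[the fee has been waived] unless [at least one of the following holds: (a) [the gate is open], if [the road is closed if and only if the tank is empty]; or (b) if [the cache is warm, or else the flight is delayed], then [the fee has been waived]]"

(A) True; (B) False

Let V = "the fee has been waived" (F), G = "the flight is delayed" (T), K = "the gate is open" (F), L = "the road is closed" (T), W = "the cache is warm" (T), U = "the tank is full" (F).

(A): Formalization: (((~V -> ~G) -> (~K xor ~L)) & W) -> ~U

~V = ~F = T
~G = ~T = F
~V -> ~G = T -> F = F
~K = ~F = T
~L = ~T = F
~K xor ~L = T xor F = T
(~V -> ~G) -> (~K xor ~L) = F -> T = T
((~V -> ~G) -> (~K xor ~L)) & W = T & T = T
~U = ~F = T
(((~V -> ~G) -> (~K xor ~L)) & W) -> ~U = T -> T = T
So (A) is true.

(B): Formalization: V | (((L <-> ~U) -> K) | ((W | G) -> V))

~U = ~F = T
L <-> ~U = T <-> T = T
(L <-> ~U) -> K = T -> F = F
W | G = T | T = T
(W | G) -> V = T -> F = F
((L <-> ~U) -> K) | ((W | G) -> V) = F | F = F
V | (((L <-> ~U) -> K) | ((W | G) -> V)) = F | F = F
So (B) is false.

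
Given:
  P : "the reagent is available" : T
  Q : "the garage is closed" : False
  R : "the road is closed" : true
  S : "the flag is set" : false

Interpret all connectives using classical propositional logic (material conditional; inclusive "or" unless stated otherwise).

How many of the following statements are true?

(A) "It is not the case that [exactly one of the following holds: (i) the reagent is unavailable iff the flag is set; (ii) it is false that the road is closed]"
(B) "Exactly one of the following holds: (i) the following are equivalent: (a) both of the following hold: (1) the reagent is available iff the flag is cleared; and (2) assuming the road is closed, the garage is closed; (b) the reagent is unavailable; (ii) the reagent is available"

0

(A): This is ¬((¬P ↔ S) ⊕ ¬R).

¬P = ¬T = F
¬P ↔ S = F ↔ F = T
¬R = ¬T = F
(¬P ↔ S) ⊕ ¬R = T ⊕ F = T
¬((¬P ↔ S) ⊕ ¬R) = ¬T = F
So (A) is false.

(B): In symbols: (((P ↔ ¬S) ∧ (R → Q)) ↔ ¬P) ⊕ P

¬S = ¬F = T
P ↔ ¬S = T ↔ T = T
R → Q = T → F = F
(P ↔ ¬S) ∧ (R → Q) = T ∧ F = F
¬P = ¬T = F
((P ↔ ¬S) ∧ (R → Q)) ↔ ¬P = F ↔ F = T
(((P ↔ ¬S) ∧ (R → Q)) ↔ ¬P) ⊕ P = T ⊕ T = F
So (B) is false.

True statements: 0 (none).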